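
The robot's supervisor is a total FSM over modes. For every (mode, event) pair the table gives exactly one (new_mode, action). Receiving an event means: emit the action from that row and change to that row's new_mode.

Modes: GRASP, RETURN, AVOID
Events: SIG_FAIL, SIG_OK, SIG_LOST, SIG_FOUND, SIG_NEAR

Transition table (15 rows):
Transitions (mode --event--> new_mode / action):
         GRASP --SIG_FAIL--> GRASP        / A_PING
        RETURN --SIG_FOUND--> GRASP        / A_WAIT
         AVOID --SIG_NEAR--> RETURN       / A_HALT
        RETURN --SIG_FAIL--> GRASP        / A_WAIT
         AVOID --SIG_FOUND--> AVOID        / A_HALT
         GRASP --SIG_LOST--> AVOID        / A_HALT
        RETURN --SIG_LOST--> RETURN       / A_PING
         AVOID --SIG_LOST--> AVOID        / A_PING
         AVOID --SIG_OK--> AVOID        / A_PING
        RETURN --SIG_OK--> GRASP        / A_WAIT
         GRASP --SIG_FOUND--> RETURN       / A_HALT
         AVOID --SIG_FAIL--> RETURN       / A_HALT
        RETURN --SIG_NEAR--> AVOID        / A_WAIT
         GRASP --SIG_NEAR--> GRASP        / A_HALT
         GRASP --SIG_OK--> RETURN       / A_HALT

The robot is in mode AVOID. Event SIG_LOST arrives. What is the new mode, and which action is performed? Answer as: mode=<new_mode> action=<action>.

mode=AVOID action=A_PING

current mode = AVOID; filter table to that mode:
  (AVOID, SIG_NEAR) → (RETURN, A_HALT)
  (AVOID, SIG_FOUND) → (AVOID, A_HALT)
  (AVOID, SIG_LOST) → (AVOID, A_PING)  ← event matches
  (AVOID, SIG_OK) → (AVOID, A_PING)
  (AVOID, SIG_FAIL) → (RETURN, A_HALT)
event = SIG_LOST selects (AVOID, A_PING)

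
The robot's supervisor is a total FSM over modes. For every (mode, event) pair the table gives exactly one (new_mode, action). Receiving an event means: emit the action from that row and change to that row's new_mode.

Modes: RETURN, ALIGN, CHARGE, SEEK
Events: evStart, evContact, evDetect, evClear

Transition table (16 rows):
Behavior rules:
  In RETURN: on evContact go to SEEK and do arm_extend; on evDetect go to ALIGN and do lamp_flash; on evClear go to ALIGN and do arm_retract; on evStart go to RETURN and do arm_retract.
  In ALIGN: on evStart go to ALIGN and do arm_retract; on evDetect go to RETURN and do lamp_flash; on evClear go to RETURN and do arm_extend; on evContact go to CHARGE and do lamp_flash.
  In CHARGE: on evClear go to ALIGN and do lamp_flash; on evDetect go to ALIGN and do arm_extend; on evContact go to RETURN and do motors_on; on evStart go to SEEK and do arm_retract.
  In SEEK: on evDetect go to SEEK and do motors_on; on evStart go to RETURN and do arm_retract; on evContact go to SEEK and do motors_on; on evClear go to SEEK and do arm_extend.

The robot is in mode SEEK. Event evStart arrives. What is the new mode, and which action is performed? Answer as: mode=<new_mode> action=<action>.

mode=RETURN action=arm_retract

current mode = SEEK; filter table to that mode:
  (SEEK, evDetect) → (SEEK, motors_on)
  (SEEK, evStart) → (RETURN, arm_retract)  ← event matches
  (SEEK, evContact) → (SEEK, motors_on)
  (SEEK, evClear) → (SEEK, arm_extend)
event = evStart selects (RETURN, arm_retract)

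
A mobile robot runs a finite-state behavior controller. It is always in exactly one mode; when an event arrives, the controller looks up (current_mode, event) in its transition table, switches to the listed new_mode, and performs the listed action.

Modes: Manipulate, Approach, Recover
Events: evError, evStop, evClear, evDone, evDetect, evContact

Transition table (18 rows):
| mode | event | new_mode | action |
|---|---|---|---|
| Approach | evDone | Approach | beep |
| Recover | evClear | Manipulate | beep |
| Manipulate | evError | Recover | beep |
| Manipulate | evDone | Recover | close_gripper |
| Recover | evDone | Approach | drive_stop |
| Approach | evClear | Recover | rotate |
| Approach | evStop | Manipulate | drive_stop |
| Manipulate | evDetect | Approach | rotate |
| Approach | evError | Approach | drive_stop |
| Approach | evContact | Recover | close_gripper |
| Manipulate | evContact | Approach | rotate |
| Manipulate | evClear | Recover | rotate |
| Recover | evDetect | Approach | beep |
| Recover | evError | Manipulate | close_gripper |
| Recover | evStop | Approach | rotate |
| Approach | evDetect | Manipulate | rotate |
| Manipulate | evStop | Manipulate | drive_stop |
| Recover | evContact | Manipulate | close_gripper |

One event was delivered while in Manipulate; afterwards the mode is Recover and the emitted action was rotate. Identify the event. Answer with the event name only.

evClear

try evError: (Manipulate, evError) → (Recover, beep)
try evStop: (Manipulate, evStop) → (Manipulate, drive_stop)
try evClear: (Manipulate, evClear) → (Recover, rotate)  ← matches
try evDone: (Manipulate, evDone) → (Recover, close_gripper)
try evDetect: (Manipulate, evDetect) → (Approach, rotate)
try evContact: (Manipulate, evContact) → (Approach, rotate)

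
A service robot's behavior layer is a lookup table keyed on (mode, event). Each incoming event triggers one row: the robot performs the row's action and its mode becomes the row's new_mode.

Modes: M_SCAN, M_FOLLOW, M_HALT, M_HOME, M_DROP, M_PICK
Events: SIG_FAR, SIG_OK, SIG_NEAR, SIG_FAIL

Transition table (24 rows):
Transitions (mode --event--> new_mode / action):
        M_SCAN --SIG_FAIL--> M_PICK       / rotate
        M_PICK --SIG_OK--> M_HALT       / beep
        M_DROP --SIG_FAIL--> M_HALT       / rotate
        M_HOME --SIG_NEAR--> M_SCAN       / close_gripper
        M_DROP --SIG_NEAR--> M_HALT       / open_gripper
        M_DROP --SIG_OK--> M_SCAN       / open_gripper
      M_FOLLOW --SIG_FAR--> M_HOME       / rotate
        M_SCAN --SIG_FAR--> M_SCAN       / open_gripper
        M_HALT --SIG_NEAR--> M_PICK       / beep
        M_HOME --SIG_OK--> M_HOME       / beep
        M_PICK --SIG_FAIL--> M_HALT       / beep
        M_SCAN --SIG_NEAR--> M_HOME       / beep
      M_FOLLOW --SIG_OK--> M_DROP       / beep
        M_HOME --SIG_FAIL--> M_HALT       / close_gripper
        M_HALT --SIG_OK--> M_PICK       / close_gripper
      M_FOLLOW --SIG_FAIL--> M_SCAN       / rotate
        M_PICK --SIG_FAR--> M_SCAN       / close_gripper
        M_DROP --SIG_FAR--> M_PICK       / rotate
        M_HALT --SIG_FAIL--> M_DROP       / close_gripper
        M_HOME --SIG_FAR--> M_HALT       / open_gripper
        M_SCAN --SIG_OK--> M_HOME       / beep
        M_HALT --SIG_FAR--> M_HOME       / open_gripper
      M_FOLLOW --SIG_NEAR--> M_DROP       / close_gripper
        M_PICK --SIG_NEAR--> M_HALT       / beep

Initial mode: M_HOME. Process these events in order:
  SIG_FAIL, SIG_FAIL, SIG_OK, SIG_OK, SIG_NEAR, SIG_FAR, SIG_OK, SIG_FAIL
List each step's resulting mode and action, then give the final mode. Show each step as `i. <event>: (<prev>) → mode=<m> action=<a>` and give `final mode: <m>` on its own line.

1. SIG_FAIL: (M_HOME) → mode=M_HALT action=close_gripper
2. SIG_FAIL: (M_HALT) → mode=M_DROP action=close_gripper
3. SIG_OK: (M_DROP) → mode=M_SCAN action=open_gripper
4. SIG_OK: (M_SCAN) → mode=M_HOME action=beep
5. SIG_NEAR: (M_HOME) → mode=M_SCAN action=close_gripper
6. SIG_FAR: (M_SCAN) → mode=M_SCAN action=open_gripper
7. SIG_OK: (M_SCAN) → mode=M_HOME action=beep
8. SIG_FAIL: (M_HOME) → mode=M_HALT action=close_gripper

final mode: M_HALT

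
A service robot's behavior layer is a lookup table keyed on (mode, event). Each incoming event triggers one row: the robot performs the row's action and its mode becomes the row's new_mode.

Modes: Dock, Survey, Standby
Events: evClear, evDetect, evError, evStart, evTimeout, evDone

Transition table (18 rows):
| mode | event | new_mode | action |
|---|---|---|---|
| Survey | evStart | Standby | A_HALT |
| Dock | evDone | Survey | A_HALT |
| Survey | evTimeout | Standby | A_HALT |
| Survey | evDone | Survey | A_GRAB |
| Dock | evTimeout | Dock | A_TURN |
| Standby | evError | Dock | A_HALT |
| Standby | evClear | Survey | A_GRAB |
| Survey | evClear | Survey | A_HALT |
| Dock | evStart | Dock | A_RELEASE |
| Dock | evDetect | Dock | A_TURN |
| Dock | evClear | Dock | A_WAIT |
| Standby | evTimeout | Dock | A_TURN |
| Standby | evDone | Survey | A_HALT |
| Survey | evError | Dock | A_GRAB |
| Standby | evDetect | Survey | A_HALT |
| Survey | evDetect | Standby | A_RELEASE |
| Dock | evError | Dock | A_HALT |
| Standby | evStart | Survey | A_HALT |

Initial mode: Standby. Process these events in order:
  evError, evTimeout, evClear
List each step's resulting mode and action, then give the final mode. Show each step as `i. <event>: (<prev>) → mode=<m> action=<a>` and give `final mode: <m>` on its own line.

final mode: Dock

1. evError: (Standby) → mode=Dock action=A_HALT
2. evTimeout: (Dock) → mode=Dock action=A_TURN
3. evClear: (Dock) → mode=Dock action=A_WAIT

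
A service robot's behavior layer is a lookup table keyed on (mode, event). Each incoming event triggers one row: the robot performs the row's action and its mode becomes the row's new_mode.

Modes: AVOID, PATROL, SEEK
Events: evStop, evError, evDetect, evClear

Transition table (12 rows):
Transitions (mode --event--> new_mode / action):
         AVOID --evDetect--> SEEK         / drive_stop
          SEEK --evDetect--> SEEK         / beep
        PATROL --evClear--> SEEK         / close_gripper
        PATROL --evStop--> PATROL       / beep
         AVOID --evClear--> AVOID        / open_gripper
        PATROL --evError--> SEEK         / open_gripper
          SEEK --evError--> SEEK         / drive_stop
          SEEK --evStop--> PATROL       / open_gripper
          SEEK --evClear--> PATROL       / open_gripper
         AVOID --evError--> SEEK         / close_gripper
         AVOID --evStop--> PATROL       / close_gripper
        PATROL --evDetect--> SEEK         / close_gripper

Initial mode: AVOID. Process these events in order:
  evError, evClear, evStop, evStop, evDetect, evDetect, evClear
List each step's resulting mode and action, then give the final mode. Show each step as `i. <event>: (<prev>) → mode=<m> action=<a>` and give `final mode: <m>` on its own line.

final mode: PATROL

1. evError: (AVOID) → mode=SEEK action=close_gripper
2. evClear: (SEEK) → mode=PATROL action=open_gripper
3. evStop: (PATROL) → mode=PATROL action=beep
4. evStop: (PATROL) → mode=PATROL action=beep
5. evDetect: (PATROL) → mode=SEEK action=close_gripper
6. evDetect: (SEEK) → mode=SEEK action=beep
7. evClear: (SEEK) → mode=PATROL action=open_gripper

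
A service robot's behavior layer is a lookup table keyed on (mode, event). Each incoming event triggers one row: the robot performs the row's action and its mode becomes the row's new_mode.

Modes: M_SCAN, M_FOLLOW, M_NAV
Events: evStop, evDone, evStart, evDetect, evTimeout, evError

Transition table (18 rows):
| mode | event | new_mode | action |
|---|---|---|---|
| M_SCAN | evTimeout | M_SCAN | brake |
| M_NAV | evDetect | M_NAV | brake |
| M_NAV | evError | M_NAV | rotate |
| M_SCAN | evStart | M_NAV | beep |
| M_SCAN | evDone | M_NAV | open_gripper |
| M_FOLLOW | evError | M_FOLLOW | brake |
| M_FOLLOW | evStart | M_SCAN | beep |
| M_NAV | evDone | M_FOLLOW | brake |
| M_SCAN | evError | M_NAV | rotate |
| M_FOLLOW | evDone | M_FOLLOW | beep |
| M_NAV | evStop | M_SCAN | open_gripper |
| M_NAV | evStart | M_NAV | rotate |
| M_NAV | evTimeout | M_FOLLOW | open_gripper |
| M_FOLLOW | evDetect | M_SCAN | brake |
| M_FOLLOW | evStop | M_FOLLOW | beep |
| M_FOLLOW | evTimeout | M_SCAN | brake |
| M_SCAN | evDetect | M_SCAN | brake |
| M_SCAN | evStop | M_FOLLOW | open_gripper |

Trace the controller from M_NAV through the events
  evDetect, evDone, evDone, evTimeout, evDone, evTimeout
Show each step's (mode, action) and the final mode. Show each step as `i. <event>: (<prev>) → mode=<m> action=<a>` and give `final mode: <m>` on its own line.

1. evDetect: (M_NAV) → mode=M_NAV action=brake
2. evDone: (M_NAV) → mode=M_FOLLOW action=brake
3. evDone: (M_FOLLOW) → mode=M_FOLLOW action=beep
4. evTimeout: (M_FOLLOW) → mode=M_SCAN action=brake
5. evDone: (M_SCAN) → mode=M_NAV action=open_gripper
6. evTimeout: (M_NAV) → mode=M_FOLLOW action=open_gripper

final mode: M_FOLLOW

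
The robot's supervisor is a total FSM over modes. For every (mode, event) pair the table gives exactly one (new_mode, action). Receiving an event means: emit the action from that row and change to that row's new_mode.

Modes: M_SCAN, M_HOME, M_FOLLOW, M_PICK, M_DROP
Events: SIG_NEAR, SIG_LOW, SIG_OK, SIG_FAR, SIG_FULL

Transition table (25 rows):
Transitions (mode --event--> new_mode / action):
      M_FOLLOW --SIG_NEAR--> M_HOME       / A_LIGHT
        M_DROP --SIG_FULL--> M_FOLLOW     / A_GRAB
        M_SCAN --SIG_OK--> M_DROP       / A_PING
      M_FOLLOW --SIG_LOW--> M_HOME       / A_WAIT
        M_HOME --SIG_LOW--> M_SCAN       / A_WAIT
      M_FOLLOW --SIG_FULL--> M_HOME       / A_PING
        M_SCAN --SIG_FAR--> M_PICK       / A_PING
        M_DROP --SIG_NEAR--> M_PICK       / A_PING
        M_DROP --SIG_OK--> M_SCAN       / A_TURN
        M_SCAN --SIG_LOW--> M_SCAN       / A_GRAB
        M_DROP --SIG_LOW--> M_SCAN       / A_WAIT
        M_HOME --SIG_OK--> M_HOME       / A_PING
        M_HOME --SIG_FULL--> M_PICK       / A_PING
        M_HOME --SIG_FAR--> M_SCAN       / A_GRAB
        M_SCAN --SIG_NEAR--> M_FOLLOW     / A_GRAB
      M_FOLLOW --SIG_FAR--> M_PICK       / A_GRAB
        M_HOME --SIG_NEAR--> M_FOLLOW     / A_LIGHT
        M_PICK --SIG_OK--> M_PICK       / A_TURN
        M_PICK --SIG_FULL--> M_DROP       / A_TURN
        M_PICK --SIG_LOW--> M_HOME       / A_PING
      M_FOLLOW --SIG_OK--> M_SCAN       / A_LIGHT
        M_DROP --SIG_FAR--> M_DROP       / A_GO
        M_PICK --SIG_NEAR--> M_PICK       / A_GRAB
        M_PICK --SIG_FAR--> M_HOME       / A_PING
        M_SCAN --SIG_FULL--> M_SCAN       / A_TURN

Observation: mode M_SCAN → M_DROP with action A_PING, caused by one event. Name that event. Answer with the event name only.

SIG_OK

try SIG_NEAR: (M_SCAN, SIG_NEAR) → (M_FOLLOW, A_GRAB)
try SIG_LOW: (M_SCAN, SIG_LOW) → (M_SCAN, A_GRAB)
try SIG_OK: (M_SCAN, SIG_OK) → (M_DROP, A_PING)  ← matches
try SIG_FAR: (M_SCAN, SIG_FAR) → (M_PICK, A_PING)
try SIG_FULL: (M_SCAN, SIG_FULL) → (M_SCAN, A_TURN)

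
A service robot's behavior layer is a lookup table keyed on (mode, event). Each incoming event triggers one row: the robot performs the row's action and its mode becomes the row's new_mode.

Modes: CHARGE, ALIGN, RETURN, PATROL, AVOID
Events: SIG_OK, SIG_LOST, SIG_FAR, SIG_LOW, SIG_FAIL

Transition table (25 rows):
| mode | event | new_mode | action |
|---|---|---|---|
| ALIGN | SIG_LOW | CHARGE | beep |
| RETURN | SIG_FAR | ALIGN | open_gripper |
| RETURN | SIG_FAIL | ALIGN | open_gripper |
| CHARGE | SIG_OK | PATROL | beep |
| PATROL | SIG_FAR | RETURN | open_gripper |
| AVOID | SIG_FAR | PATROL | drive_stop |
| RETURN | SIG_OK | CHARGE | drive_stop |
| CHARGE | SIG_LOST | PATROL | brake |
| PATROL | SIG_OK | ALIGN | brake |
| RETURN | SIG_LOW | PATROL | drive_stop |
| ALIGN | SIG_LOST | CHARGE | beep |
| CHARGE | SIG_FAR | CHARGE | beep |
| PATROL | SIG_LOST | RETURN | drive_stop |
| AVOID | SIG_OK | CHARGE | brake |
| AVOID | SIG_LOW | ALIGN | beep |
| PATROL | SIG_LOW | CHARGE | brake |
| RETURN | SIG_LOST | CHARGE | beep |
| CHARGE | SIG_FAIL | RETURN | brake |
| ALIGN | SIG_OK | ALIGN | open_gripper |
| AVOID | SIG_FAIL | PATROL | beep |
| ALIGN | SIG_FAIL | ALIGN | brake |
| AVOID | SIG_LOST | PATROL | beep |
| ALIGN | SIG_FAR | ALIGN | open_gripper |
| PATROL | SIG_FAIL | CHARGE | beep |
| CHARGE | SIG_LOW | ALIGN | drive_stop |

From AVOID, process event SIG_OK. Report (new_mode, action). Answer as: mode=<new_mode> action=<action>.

mode=CHARGE action=brake

current mode = AVOID; filter table to that mode:
  (AVOID, SIG_FAR) → (PATROL, drive_stop)
  (AVOID, SIG_OK) → (CHARGE, brake)  ← event matches
  (AVOID, SIG_LOW) → (ALIGN, beep)
  (AVOID, SIG_FAIL) → (PATROL, beep)
  (AVOID, SIG_LOST) → (PATROL, beep)
event = SIG_OK selects (CHARGE, brake)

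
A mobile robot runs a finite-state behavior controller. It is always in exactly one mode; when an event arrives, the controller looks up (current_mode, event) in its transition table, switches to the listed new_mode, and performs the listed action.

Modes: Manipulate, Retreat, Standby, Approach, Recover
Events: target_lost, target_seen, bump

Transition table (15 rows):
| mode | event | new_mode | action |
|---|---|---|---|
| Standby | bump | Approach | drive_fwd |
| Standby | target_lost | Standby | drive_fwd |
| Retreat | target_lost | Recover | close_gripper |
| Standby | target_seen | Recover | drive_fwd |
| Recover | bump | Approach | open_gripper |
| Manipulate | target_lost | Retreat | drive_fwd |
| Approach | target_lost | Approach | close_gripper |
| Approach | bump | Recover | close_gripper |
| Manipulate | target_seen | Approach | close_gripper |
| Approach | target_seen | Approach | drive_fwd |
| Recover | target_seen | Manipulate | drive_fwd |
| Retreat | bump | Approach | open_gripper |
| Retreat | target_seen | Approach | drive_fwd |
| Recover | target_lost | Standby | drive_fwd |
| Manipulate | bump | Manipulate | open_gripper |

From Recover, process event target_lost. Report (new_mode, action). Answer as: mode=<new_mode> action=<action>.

mode=Standby action=drive_fwd

current mode = Recover; filter table to that mode:
  (Recover, bump) → (Approach, open_gripper)
  (Recover, target_seen) → (Manipulate, drive_fwd)
  (Recover, target_lost) → (Standby, drive_fwd)  ← event matches
event = target_lost selects (Standby, drive_fwd)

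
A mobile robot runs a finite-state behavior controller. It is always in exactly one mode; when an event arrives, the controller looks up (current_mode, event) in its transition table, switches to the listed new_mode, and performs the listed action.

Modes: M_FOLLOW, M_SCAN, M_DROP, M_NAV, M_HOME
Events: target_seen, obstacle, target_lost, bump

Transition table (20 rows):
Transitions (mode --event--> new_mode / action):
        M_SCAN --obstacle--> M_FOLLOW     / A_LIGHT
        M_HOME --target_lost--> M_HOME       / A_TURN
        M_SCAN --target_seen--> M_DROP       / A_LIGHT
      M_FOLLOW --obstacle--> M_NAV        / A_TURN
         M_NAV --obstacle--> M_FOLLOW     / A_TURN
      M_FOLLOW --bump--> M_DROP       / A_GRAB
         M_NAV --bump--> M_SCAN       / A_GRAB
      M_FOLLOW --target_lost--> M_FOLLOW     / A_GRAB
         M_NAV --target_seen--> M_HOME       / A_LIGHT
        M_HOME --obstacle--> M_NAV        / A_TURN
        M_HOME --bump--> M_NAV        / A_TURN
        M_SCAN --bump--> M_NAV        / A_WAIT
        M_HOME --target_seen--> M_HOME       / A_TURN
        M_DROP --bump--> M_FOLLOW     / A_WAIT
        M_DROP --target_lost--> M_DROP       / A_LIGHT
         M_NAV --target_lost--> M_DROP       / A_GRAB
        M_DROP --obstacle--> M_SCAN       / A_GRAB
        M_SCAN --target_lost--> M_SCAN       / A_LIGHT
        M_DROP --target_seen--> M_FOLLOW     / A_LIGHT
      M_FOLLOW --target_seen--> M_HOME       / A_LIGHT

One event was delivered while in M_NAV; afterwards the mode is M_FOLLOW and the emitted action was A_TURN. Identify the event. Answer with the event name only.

try target_seen: (M_NAV, target_seen) → (M_HOME, A_LIGHT)
try obstacle: (M_NAV, obstacle) → (M_FOLLOW, A_TURN)  ← matches
try target_lost: (M_NAV, target_lost) → (M_DROP, A_GRAB)
try bump: (M_NAV, bump) → (M_SCAN, A_GRAB)

obstacle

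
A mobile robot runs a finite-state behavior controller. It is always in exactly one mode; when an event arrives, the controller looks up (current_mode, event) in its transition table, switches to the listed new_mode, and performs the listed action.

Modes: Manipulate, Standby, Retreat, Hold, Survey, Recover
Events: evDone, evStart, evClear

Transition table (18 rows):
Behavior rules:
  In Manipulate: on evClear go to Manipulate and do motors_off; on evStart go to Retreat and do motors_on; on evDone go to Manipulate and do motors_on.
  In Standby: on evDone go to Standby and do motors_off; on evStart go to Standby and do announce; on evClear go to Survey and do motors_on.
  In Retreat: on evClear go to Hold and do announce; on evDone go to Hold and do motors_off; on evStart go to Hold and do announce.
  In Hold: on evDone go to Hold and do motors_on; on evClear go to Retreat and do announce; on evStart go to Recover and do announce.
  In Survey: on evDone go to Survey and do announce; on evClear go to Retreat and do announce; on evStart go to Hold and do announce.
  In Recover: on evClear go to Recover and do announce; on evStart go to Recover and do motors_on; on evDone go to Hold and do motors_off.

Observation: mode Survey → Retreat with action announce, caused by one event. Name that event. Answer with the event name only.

try evDone: (Survey, evDone) → (Survey, announce)
try evStart: (Survey, evStart) → (Hold, announce)
try evClear: (Survey, evClear) → (Retreat, announce)  ← matches

evClear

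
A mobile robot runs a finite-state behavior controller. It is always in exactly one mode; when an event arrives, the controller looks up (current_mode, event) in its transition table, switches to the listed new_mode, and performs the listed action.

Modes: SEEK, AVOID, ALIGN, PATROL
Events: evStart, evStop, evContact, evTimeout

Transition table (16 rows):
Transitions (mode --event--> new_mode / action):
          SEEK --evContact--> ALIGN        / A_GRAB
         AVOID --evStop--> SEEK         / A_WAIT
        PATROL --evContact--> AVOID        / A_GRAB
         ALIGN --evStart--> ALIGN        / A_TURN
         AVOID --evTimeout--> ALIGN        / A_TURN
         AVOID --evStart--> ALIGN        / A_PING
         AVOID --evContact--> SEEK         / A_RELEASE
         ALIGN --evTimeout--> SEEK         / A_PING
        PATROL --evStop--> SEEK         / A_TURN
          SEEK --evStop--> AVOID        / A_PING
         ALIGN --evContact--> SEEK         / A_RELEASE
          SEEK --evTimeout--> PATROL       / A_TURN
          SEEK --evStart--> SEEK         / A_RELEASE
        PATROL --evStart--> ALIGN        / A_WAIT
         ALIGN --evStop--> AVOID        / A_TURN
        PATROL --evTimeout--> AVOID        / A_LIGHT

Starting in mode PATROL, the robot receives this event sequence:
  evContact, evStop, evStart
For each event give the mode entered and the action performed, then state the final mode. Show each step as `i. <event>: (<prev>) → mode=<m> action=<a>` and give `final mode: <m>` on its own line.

final mode: SEEK

1. evContact: (PATROL) → mode=AVOID action=A_GRAB
2. evStop: (AVOID) → mode=SEEK action=A_WAIT
3. evStart: (SEEK) → mode=SEEK action=A_RELEASE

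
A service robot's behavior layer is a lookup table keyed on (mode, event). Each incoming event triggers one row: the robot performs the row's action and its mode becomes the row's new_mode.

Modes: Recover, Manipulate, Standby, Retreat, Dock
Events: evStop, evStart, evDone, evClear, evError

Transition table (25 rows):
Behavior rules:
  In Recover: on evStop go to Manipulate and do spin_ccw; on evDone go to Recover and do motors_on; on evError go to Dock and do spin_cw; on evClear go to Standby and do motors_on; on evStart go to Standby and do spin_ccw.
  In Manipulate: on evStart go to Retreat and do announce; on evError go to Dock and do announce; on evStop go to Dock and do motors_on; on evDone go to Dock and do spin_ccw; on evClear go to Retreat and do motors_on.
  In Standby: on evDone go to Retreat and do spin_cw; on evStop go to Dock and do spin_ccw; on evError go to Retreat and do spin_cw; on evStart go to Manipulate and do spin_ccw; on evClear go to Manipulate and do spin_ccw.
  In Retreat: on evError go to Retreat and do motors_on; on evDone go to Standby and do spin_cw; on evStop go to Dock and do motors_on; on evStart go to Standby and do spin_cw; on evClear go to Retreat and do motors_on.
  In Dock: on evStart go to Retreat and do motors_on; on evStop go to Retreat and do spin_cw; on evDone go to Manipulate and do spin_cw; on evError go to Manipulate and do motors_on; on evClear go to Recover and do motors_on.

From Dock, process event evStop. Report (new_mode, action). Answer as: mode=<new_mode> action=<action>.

mode=Retreat action=spin_cw

current mode = Dock; filter table to that mode:
  (Dock, evStart) → (Retreat, motors_on)
  (Dock, evStop) → (Retreat, spin_cw)  ← event matches
  (Dock, evDone) → (Manipulate, spin_cw)
  (Dock, evError) → (Manipulate, motors_on)
  (Dock, evClear) → (Recover, motors_on)
event = evStop selects (Retreat, spin_cw)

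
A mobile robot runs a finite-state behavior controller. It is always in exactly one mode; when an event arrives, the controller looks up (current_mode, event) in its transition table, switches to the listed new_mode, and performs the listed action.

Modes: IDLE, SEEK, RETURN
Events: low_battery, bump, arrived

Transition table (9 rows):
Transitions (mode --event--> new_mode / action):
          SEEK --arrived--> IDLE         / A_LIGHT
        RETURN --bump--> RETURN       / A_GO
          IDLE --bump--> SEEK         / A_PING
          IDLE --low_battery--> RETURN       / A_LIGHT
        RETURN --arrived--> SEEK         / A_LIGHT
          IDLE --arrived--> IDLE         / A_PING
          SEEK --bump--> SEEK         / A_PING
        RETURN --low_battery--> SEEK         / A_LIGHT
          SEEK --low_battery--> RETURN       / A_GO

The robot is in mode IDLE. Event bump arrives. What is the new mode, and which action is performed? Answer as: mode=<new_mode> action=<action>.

mode=SEEK action=A_PING

current mode = IDLE; filter table to that mode:
  (IDLE, bump) → (SEEK, A_PING)  ← event matches
  (IDLE, low_battery) → (RETURN, A_LIGHT)
  (IDLE, arrived) → (IDLE, A_PING)
event = bump selects (SEEK, A_PING)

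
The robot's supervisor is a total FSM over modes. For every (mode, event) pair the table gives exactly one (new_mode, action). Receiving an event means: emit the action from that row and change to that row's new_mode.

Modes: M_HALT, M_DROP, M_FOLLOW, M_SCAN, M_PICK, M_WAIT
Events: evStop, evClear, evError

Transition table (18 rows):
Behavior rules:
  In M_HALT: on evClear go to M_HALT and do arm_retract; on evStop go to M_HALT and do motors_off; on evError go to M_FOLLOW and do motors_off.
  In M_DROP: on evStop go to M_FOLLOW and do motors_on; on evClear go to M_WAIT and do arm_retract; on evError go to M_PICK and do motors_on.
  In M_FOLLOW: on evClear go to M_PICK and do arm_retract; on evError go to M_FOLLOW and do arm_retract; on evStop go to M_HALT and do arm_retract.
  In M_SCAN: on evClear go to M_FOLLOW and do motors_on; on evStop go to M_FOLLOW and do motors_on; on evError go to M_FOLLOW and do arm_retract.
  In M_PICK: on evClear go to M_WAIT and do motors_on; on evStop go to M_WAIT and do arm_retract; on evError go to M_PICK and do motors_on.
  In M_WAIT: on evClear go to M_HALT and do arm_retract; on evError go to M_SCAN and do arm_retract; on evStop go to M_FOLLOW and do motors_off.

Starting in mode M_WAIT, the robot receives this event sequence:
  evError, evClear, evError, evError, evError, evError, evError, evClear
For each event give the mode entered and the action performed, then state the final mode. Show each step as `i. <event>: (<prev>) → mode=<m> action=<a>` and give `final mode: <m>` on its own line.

final mode: M_PICK

1. evError: (M_WAIT) → mode=M_SCAN action=arm_retract
2. evClear: (M_SCAN) → mode=M_FOLLOW action=motors_on
3. evError: (M_FOLLOW) → mode=M_FOLLOW action=arm_retract
4. evError: (M_FOLLOW) → mode=M_FOLLOW action=arm_retract
5. evError: (M_FOLLOW) → mode=M_FOLLOW action=arm_retract
6. evError: (M_FOLLOW) → mode=M_FOLLOW action=arm_retract
7. evError: (M_FOLLOW) → mode=M_FOLLOW action=arm_retract
8. evClear: (M_FOLLOW) → mode=M_PICK action=arm_retract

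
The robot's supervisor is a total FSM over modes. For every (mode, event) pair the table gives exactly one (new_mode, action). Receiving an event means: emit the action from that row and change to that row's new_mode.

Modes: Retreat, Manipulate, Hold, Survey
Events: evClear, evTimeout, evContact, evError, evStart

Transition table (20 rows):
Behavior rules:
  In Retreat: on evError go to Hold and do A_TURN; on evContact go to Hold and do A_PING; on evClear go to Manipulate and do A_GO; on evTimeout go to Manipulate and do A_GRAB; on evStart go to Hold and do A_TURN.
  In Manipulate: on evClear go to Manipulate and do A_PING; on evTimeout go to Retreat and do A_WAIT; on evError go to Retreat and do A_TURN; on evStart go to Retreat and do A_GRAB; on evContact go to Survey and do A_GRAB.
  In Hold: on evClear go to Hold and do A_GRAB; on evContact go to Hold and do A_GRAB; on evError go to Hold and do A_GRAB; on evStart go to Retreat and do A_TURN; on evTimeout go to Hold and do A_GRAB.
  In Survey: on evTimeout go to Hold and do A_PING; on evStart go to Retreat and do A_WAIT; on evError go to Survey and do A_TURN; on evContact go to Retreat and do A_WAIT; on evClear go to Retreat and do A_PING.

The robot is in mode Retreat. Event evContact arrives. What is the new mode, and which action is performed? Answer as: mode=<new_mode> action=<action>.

current mode = Retreat; filter table to that mode:
  (Retreat, evError) → (Hold, A_TURN)
  (Retreat, evContact) → (Hold, A_PING)  ← event matches
  (Retreat, evClear) → (Manipulate, A_GO)
  (Retreat, evTimeout) → (Manipulate, A_GRAB)
  (Retreat, evStart) → (Hold, A_TURN)
event = evContact selects (Hold, A_PING)

mode=Hold action=A_PING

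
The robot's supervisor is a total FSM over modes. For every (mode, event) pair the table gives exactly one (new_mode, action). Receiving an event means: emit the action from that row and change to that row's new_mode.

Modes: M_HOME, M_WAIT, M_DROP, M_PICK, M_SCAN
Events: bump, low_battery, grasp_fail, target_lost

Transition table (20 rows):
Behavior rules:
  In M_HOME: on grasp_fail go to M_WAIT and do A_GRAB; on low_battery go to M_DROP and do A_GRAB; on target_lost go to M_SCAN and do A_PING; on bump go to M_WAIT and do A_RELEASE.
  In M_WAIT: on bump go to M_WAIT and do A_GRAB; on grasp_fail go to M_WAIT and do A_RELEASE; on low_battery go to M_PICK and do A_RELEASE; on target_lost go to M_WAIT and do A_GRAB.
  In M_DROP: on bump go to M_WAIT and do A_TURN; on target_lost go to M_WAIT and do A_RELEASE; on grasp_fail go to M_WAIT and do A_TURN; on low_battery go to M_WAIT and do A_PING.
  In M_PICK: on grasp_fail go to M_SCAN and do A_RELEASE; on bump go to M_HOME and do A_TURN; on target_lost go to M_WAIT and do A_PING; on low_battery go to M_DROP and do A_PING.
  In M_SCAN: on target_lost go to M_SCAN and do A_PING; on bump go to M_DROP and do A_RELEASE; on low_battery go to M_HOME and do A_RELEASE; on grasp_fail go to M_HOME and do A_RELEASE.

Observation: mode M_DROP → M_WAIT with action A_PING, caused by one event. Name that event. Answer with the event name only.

low_battery

try bump: (M_DROP, bump) → (M_WAIT, A_TURN)
try low_battery: (M_DROP, low_battery) → (M_WAIT, A_PING)  ← matches
try grasp_fail: (M_DROP, grasp_fail) → (M_WAIT, A_TURN)
try target_lost: (M_DROP, target_lost) → (M_WAIT, A_RELEASE)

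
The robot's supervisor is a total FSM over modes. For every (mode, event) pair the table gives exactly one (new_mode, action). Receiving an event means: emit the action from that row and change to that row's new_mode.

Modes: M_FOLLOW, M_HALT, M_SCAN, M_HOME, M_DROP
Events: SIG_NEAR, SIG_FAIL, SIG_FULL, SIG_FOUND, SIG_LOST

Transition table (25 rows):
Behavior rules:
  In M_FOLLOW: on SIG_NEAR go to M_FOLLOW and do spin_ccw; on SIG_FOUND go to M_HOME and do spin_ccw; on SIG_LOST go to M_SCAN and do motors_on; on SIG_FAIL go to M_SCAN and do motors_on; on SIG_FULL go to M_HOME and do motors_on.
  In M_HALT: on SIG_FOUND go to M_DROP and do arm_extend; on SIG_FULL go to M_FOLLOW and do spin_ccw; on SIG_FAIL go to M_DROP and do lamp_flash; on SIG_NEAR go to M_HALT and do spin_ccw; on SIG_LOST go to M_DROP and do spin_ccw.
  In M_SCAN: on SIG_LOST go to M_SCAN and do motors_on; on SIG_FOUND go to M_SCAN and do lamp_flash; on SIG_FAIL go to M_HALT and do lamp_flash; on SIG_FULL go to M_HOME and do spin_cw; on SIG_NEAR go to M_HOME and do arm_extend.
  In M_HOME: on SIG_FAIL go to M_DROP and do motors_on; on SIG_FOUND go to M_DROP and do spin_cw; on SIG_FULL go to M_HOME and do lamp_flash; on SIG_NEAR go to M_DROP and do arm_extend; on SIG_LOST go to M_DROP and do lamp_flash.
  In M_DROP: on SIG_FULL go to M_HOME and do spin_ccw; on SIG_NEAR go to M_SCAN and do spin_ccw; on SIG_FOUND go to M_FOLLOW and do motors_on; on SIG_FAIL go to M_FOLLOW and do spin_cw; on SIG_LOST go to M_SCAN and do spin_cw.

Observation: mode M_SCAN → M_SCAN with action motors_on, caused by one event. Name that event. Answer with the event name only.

try SIG_NEAR: (M_SCAN, SIG_NEAR) → (M_HOME, arm_extend)
try SIG_FAIL: (M_SCAN, SIG_FAIL) → (M_HALT, lamp_flash)
try SIG_FULL: (M_SCAN, SIG_FULL) → (M_HOME, spin_cw)
try SIG_FOUND: (M_SCAN, SIG_FOUND) → (M_SCAN, lamp_flash)
try SIG_LOST: (M_SCAN, SIG_LOST) → (M_SCAN, motors_on)  ← matches

SIG_LOST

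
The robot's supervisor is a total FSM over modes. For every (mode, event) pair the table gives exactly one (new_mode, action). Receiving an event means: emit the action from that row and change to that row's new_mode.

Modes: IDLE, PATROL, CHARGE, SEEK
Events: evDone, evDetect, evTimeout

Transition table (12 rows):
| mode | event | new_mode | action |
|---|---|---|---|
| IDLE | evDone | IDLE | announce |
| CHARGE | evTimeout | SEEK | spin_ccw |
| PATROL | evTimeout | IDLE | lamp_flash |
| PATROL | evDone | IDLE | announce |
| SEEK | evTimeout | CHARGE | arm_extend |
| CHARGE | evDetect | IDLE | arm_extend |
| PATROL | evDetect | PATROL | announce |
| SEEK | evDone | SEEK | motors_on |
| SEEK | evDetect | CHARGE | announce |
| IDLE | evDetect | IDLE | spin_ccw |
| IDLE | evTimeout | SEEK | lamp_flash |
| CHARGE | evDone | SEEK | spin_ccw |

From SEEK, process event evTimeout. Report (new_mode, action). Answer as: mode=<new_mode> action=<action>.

current mode = SEEK; filter table to that mode:
  (SEEK, evTimeout) → (CHARGE, arm_extend)  ← event matches
  (SEEK, evDone) → (SEEK, motors_on)
  (SEEK, evDetect) → (CHARGE, announce)
event = evTimeout selects (CHARGE, arm_extend)

mode=CHARGE action=arm_extend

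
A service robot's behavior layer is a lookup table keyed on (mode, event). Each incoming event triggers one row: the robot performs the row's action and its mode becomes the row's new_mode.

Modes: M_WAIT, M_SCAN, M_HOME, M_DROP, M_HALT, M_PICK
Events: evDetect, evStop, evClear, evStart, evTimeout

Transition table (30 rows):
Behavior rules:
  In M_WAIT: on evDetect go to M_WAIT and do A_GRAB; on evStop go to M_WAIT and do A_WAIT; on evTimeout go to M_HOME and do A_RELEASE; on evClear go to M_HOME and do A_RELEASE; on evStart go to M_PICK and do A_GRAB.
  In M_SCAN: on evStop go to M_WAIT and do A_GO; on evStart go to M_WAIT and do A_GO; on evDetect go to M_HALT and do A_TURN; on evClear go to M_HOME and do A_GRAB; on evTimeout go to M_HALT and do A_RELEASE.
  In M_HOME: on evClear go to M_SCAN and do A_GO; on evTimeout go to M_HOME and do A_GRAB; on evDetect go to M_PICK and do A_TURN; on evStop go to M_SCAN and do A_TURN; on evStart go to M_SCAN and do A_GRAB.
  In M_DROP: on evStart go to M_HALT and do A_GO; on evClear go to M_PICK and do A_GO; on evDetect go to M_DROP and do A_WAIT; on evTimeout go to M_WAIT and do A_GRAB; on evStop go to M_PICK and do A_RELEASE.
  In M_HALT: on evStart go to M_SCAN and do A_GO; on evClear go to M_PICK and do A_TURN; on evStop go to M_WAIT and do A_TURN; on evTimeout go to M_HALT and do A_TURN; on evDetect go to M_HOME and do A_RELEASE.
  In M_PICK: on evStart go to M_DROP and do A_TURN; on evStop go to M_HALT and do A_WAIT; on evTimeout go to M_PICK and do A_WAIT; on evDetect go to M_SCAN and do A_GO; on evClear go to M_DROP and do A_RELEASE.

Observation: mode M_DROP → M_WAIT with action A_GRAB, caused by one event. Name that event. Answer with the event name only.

evTimeout

try evDetect: (M_DROP, evDetect) → (M_DROP, A_WAIT)
try evStop: (M_DROP, evStop) → (M_PICK, A_RELEASE)
try evClear: (M_DROP, evClear) → (M_PICK, A_GO)
try evStart: (M_DROP, evStart) → (M_HALT, A_GO)
try evTimeout: (M_DROP, evTimeout) → (M_WAIT, A_GRAB)  ← matches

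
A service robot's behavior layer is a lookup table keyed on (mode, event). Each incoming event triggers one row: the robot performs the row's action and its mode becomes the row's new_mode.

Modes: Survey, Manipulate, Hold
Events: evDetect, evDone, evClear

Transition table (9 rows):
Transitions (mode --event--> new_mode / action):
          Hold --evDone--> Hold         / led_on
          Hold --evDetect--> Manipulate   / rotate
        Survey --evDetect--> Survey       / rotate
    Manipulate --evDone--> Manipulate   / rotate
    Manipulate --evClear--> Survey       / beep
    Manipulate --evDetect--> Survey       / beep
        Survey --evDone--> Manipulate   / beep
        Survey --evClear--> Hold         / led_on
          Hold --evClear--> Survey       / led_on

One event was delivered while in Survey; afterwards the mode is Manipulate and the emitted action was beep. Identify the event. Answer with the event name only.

evDone

try evDetect: (Survey, evDetect) → (Survey, rotate)
try evDone: (Survey, evDone) → (Manipulate, beep)  ← matches
try evClear: (Survey, evClear) → (Hold, led_on)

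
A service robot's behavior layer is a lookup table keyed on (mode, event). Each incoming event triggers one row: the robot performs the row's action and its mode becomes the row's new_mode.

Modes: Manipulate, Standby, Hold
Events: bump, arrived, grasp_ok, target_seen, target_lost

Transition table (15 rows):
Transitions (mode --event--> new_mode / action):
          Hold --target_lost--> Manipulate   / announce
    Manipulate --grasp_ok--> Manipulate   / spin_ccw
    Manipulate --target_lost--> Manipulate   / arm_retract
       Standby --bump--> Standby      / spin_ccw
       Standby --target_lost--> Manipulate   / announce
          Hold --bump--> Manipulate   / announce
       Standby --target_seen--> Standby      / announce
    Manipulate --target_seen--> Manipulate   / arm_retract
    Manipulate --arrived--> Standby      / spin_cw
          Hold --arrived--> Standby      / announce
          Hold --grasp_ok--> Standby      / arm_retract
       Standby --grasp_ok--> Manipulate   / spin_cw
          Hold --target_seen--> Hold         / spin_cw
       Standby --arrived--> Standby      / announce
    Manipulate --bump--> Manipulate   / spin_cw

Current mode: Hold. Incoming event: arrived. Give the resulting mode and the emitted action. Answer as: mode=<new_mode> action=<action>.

mode=Standby action=announce

current mode = Hold; filter table to that mode:
  (Hold, target_lost) → (Manipulate, announce)
  (Hold, bump) → (Manipulate, announce)
  (Hold, arrived) → (Standby, announce)  ← event matches
  (Hold, grasp_ok) → (Standby, arm_retract)
  (Hold, target_seen) → (Hold, spin_cw)
event = arrived selects (Standby, announce)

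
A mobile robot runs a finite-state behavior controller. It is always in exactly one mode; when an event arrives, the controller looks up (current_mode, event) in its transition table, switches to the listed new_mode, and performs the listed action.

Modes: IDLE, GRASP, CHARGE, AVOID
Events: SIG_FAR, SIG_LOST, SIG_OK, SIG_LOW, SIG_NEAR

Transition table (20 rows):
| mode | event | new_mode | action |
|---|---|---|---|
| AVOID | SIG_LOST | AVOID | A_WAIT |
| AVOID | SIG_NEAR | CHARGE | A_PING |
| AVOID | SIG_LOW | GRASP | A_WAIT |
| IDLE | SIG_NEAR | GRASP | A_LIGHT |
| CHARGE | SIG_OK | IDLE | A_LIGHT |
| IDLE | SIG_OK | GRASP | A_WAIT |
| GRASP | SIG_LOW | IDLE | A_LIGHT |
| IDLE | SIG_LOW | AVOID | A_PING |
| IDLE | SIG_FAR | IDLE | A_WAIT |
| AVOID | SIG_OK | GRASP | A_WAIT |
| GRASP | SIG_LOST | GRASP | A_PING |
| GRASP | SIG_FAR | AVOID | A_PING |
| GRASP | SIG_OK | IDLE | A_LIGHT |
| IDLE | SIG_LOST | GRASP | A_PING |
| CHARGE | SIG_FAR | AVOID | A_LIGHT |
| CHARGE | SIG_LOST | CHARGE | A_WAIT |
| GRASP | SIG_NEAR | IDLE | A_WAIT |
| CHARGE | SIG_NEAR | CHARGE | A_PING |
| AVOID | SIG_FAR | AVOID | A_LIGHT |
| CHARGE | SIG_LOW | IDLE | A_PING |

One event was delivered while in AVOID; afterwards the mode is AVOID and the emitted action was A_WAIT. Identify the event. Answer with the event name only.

try SIG_FAR: (AVOID, SIG_FAR) → (AVOID, A_LIGHT)
try SIG_LOST: (AVOID, SIG_LOST) → (AVOID, A_WAIT)  ← matches
try SIG_OK: (AVOID, SIG_OK) → (GRASP, A_WAIT)
try SIG_LOW: (AVOID, SIG_LOW) → (GRASP, A_WAIT)
try SIG_NEAR: (AVOID, SIG_NEAR) → (CHARGE, A_PING)

SIG_LOST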